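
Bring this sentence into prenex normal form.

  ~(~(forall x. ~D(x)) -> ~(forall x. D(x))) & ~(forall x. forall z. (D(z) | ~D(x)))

Eliminate → and ↔ using ¬ and ∨.
  ~(~~(forall x. ~D(x)) | ~(forall x. D(x))) & ~(forall x. forall z. (D(z) | ~D(x)))
Drive negations inward (¬∀x A ≡ ∃x ¬A, ¬∃x A ≡ ∀x ¬A, De Morgan for ∧/∨):
  (exists x. D(x)) & (forall x. D(x)) & (exists x. exists z. (~D(z) & D(x)))
Standardize variables apart so no two quantifiers bind the same name: x↦q, x↦b.
  (exists x. D(x)) & (forall q. D(q)) & (exists b. exists z. (~D(z) & D(b)))
Extract every quantifier outward, since the variables are now distinct and don't occur free across branches:
  exists x. forall q. exists b. exists z. (D(x) & D(q) & ~D(z) & D(b))

exists x. forall q. exists b. exists z. (D(x) & D(q) & ~D(z) & D(b))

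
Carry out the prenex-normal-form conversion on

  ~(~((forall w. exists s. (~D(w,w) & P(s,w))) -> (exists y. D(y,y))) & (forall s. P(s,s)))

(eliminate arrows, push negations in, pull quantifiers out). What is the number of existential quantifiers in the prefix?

3

Rewrite implications/biconditionals: A → B as ¬A ∨ B.
  ~(~(~(forall w. exists s. (~D(w,w) & P(s,w))) | (exists y. D(y,y))) & (forall s. P(s,s)))
Push ¬ through the quantifiers and connectives to reach negation normal form:
  (exists w. forall s. (D(w,w) | ~P(s,w))) | (exists y. D(y,y)) | (exists s. ~P(s,s))
Standardize variables apart so no two quantifiers bind the same name: s↦x.
  (exists w. forall s. (D(w,w) | ~P(s,w))) | (exists y. D(y,y)) | (exists x. ~P(x,x))
Pull the quantifiers to the front (each side's bound variable is not free in the other side):
  exists w. forall s. exists y. exists x. (D(w,w) | ~P(s,w) | D(y,y) | ~P(x,x))
The prefix is exists w forall s exists y exists x: 1 universal, 3 existential.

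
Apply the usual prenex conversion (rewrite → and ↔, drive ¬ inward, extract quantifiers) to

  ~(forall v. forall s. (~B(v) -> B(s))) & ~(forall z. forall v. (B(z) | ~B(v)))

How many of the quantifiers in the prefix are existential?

Eliminate → and ↔ using ¬ and ∨.
  ~(forall v. forall s. (~~B(v) | B(s))) & ~(forall z. forall v. (B(z) | ~B(v)))
Push ¬ through the quantifiers and connectives to reach negation normal form:
  (exists v. exists s. (~B(v) & ~B(s))) & (exists z. exists v. (~B(z) & B(v)))
Rename bound variables to avoid capture: v↦a.
  (exists v. exists s. (~B(v) & ~B(s))) & (exists z. exists a. (~B(z) & B(a)))
Pull the quantifiers to the front (each side's bound variable is not free in the other side):
  exists v. exists s. exists z. exists a. (~B(v) & ~B(s) & ~B(z) & B(a))
The prefix is exists v exists s exists z exists a: 0 universal, 4 existential.

4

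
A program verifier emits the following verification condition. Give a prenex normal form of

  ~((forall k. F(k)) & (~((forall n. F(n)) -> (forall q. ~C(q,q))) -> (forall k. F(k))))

exists k. forall n. exists q. exists z1. (~F(k) | F(n) & C(q,q) & ~F(z1))

Rewrite implications/biconditionals: A → B as ¬A ∨ B.
  ~((forall k. F(k)) & (~~(~(forall n. F(n)) | (forall q. ~C(q,q))) | (forall k. F(k))))
Drive negations inward (¬∀x A ≡ ∃x ¬A, ¬∃x A ≡ ∀x ¬A, De Morgan for ∧/∨):
  (exists k. ~F(k)) | (forall n. F(n)) & (exists q. C(q,q)) & (exists k. ~F(k))
Standardize variables apart so no two quantifiers bind the same name: k↦z1.
  (exists k. ~F(k)) | (forall n. F(n)) & (exists q. C(q,q)) & (exists z1. ~F(z1))
Pull the quantifiers to the front (each side's bound variable is not free in the other side):
  exists k. forall n. exists q. exists z1. (~F(k) | F(n) & C(q,q) & ~F(z1))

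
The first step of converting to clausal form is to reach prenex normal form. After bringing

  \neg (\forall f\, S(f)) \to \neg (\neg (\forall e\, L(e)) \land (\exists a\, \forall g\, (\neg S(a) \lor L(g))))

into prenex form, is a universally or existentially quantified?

universal

Eliminate → and ↔ using ¬ and ∨.
  \neg \neg (\forall f\, S(f)) \lor \neg (\neg (\forall e\, L(e)) \land (\exists a\, \forall g\, (\neg S(a) \lor L(g))))
Move each ¬ inward, flipping quantifiers it crosses:
  (\forall f\, S(f)) \lor (\forall e\, L(e)) \lor (\forall a\, \exists g\, (S(a) \land \neg L(g)))
Pull the quantifiers to the front (each side's bound variable is not free in the other side):
  \forall f\, \forall e\, \forall a\, \exists g\, (S(f) \lor L(e) \lor S(a) \land \neg L(g))
The quantifier \exists a sits under an odd number of negations (counting the antecedent side of each →), so it flips to \forall a.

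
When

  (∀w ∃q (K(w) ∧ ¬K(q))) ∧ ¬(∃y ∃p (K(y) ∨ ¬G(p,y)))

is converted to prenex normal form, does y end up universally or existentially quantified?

universal

Move each ¬ inward, flipping quantifiers it crosses:
  (∀w ∃q (K(w) ∧ ¬K(q))) ∧ (∀y ∀p (¬K(y) ∧ G(p,y)))
Extract every quantifier outward, since the variables are now distinct and don't occur free across branches:
  ∀w ∃q ∀y ∀p (K(w) ∧ ¬K(q) ∧ ¬K(y) ∧ G(p,y))
The quantifier ∃y sits under an odd number of negations, so it flips to ∀y.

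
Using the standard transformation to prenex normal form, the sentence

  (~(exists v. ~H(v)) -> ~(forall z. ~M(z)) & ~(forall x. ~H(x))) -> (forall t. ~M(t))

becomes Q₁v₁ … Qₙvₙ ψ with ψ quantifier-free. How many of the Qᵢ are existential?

0

Eliminate → and ↔ using ¬ and ∨.
  ~(~~(exists v. ~H(v)) | ~(forall z. ~M(z)) & ~(forall x. ~H(x))) | (forall t. ~M(t))
Drive negations inward (¬∀x A ≡ ∃x ¬A, ¬∃x A ≡ ∀x ¬A, De Morgan for ∧/∨):
  (forall v. H(v)) & ((forall z. ~M(z)) | (forall x. ~H(x))) | (forall t. ~M(t))
Finally move all quantifiers to the prefix:
  forall v. forall z. forall x. forall t. (H(v) & (~M(z) | ~H(x)) | ~M(t))
The prefix is forall v forall z forall x forall t: 4 universal, 0 existential.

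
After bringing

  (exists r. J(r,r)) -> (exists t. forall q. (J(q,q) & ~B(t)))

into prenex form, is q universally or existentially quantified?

Eliminate → and ↔ using ¬ and ∨.
  ~(exists r. J(r,r)) | (exists t. forall q. (J(q,q) & ~B(t)))
Move each ¬ inward, flipping quantifiers it crosses:
  (forall r. ~J(r,r)) | (exists t. forall q. (J(q,q) & ~B(t)))
All bound variables are already distinct, so no renaming is needed.
Finally move all quantifiers to the prefix:
  forall r. exists t. forall q. (~J(r,r) | J(q,q) & ~B(t))
The quantifier forall q sits under an even number of negations (counting the antecedent side of each →), so it remains universal.

universal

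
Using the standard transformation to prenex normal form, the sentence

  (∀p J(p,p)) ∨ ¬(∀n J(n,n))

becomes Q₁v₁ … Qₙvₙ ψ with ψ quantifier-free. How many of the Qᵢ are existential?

Move each ¬ inward, flipping quantifiers it crosses:
  (∀p J(p,p)) ∨ (∃n ¬J(n,n))
All bound variables are already distinct, so no renaming is needed.
Finally move all quantifiers to the prefix:
  ∀p ∃n (J(p,p) ∨ ¬J(n,n))
The prefix is ∀p ∃n: 1 universal, 1 existential.

1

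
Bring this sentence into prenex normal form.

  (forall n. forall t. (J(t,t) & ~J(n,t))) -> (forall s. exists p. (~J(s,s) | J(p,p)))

exists n. exists t. forall s. exists p. (~J(t,t) | J(n,t) | ~J(s,s) | J(p,p))

First replace A → B with ¬A ∨ B.
  ~(forall n. forall t. (J(t,t) & ~J(n,t))) | (forall s. exists p. (~J(s,s) | J(p,p)))
Move each ¬ inward, flipping quantifiers it crosses:
  (exists n. exists t. (~J(t,t) | J(n,t))) | (forall s. exists p. (~J(s,s) | J(p,p)))
All bound variables are already distinct, so no renaming is needed.
Finally move all quantifiers to the prefix:
  exists n. exists t. forall s. exists p. (~J(t,t) | J(n,t) | ~J(s,s) | J(p,p))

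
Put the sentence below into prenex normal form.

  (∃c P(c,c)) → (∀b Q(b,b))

First replace A → B with ¬A ∨ B.
  ¬(∃c P(c,c)) ∨ (∀b Q(b,b))
Push ¬ through the quantifiers and connectives to reach negation normal form:
  (∀c ¬P(c,c)) ∨ (∀b Q(b,b))
All bound variables are already distinct, so no renaming is needed.
Extract every quantifier outward, since the variables are now distinct and don't occur free across branches:
  ∀c ∀b (¬P(c,c) ∨ Q(b,b))

∀c ∀b (¬P(c,c) ∨ Q(b,b))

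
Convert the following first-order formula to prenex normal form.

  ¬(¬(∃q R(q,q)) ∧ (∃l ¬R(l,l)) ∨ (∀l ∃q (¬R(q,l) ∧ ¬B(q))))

∃q ∀l ∃t ∀y1 ((R(q,q) ∨ R(l,l)) ∧ (R(y1,t) ∨ B(y1)))

Drive negations inward (¬∀x A ≡ ∃x ¬A, ¬∃x A ≡ ∀x ¬A, De Morgan for ∧/∨):
  ((∃q R(q,q)) ∨ (∀l R(l,l))) ∧ (∃l ∀q (R(q,l) ∨ B(q)))
Rename bound variables to avoid capture: l↦t, q↦y1.
  ((∃q R(q,q)) ∨ (∀l R(l,l))) ∧ (∃t ∀y1 (R(y1,t) ∨ B(y1)))
Extract every quantifier outward, since the variables are now distinct and don't occur free across branches:
  ∃q ∀l ∃t ∀y1 ((R(q,q) ∨ R(l,l)) ∧ (R(y1,t) ∨ B(y1)))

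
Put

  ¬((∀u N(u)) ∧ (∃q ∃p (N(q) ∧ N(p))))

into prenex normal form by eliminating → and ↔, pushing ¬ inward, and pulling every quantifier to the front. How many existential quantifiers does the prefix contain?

1

Move each ¬ inward, flipping quantifiers it crosses:
  (∃u ¬N(u)) ∨ (∀q ∀p (¬N(q) ∨ ¬N(p)))
All bound variables are already distinct, so no renaming is needed.
Pull the quantifiers to the front (each side's bound variable is not free in the other side):
  ∃u ∀q ∀p (¬N(u) ∨ ¬N(q) ∨ ¬N(p))
The prefix is ∃u ∀q ∀p: 2 universal, 1 existential.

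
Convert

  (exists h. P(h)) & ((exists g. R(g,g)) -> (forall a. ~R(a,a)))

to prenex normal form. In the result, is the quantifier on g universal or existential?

Eliminate → and ↔ using ¬ and ∨.
  (exists h. P(h)) & (~(exists g. R(g,g)) | (forall a. ~R(a,a)))
Drive negations inward (¬∀x A ≡ ∃x ¬A, ¬∃x A ≡ ∀x ¬A, De Morgan for ∧/∨):
  (exists h. P(h)) & ((forall g. ~R(g,g)) | (forall a. ~R(a,a)))
Extract every quantifier outward, since the variables are now distinct and don't occur free across branches:
  exists h. forall g. forall a. (P(h) & (~R(g,g) | ~R(a,a)))
The quantifier exists g sits under an odd number of negations (counting the antecedent side of each →), so it flips to forall g.

universal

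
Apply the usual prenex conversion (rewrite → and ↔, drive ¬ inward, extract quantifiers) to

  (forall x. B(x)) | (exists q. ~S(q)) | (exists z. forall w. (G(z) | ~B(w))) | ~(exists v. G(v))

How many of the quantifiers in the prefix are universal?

Drive negations inward (¬∀x A ≡ ∃x ¬A, ¬∃x A ≡ ∀x ¬A, De Morgan for ∧/∨):
  (forall x. B(x)) | (exists q. ~S(q)) | (exists z. forall w. (G(z) | ~B(w))) | (forall v. ~G(v))
Pull the quantifiers to the front (each side's bound variable is not free in the other side):
  forall x. exists q. exists z. forall w. forall v. (B(x) | ~S(q) | G(z) | ~B(w) | ~G(v))
The prefix is forall x exists q exists z forall w forall v: 3 universal, 2 existential.

3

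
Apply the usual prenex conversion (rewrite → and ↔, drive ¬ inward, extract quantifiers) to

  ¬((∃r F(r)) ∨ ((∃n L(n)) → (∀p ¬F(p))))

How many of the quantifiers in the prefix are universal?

First replace A → B with ¬A ∨ B.
  ¬((∃r F(r)) ∨ ¬(∃n L(n)) ∨ (∀p ¬F(p)))
Move each ¬ inward, flipping quantifiers it crosses:
  (∀r ¬F(r)) ∧ (∃n L(n)) ∧ (∃p F(p))
All bound variables are already distinct, so no renaming is needed.
Pull the quantifiers to the front (each side's bound variable is not free in the other side):
  ∀r ∃n ∃p (¬F(r) ∧ L(n) ∧ F(p))
The prefix is ∀r ∃n ∃p: 1 universal, 2 existential.

1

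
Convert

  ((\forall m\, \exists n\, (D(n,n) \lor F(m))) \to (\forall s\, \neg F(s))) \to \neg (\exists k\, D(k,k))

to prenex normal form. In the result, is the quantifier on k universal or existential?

universal

Rewrite implications/biconditionals: A → B as ¬A ∨ B.
  \neg (\neg (\forall m\, \exists n\, (D(n,n) \lor F(m))) \lor (\forall s\, \neg F(s))) \lor \neg (\exists k\, D(k,k))
Push ¬ through the quantifiers and connectives to reach negation normal form:
  (\forall m\, \exists n\, (D(n,n) \lor F(m))) \land (\exists s\, F(s)) \lor (\forall k\, \neg D(k,k))
Extract every quantifier outward, since the variables are now distinct and don't occur free across branches:
  \forall m\, \exists n\, \exists s\, \forall k\, ((D(n,n) \lor F(m)) \land F(s) \lor \neg D(k,k))
The quantifier \exists k sits under an odd number of negations (counting the antecedent side of each →), so it flips to \forall k.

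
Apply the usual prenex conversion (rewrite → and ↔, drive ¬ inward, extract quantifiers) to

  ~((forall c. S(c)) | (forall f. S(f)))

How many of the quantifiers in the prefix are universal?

0

Drive negations inward (¬∀x A ≡ ∃x ¬A, ¬∃x A ≡ ∀x ¬A, De Morgan for ∧/∨):
  (exists c. ~S(c)) & (exists f. ~S(f))
Finally move all quantifiers to the prefix:
  exists c. exists f. (~S(c) & ~S(f))
The prefix is exists c exists f: 0 universal, 2 existential.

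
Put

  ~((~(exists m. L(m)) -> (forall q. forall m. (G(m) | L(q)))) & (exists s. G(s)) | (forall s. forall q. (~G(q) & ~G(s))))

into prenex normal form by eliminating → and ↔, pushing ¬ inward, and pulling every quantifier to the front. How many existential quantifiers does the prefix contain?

Eliminate → and ↔ using ¬ and ∨.
  ~((~~(exists m. L(m)) | (forall q. forall m. (G(m) | L(q)))) & (exists s. G(s)) | (forall s. forall q. (~G(q) & ~G(s))))
Push ¬ through the quantifiers and connectives to reach negation normal form:
  ((forall m. ~L(m)) & (exists q. exists m. (~G(m) & ~L(q))) | (forall s. ~G(s))) & (exists s. exists q. (G(q) | G(s)))
Rename bound variables to avoid capture: m↦r, s↦p, q↦w.
  ((forall m. ~L(m)) & (exists q. exists r. (~G(r) & ~L(q))) | (forall s. ~G(s))) & (exists p. exists w. (G(w) | G(p)))
Extract every quantifier outward, since the variables are now distinct and don't occur free across branches:
  forall m. exists q. exists r. forall s. exists p. exists w. ((~L(m) & ~G(r) & ~L(q) | ~G(s)) & (G(w) | G(p)))
The prefix is forall m exists q exists r forall s exists p exists w: 2 universal, 4 existential.

4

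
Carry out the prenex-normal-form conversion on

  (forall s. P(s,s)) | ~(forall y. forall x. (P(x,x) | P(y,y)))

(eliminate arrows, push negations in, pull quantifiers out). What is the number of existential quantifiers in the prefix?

Push ¬ through the quantifiers and connectives to reach negation normal form:
  (forall s. P(s,s)) | (exists y. exists x. (~P(x,x) & ~P(y,y)))
Finally move all quantifiers to the prefix:
  forall s. exists y. exists x. (P(s,s) | ~P(x,x) & ~P(y,y))
The prefix is forall s exists y exists x: 1 universal, 2 existential.

2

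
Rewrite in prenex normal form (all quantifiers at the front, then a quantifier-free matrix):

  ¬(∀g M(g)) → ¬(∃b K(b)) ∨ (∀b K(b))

∀g ∀b ∀v (M(g) ∨ ¬K(b) ∨ K(v))

First replace A → B with ¬A ∨ B.
  ¬¬(∀g M(g)) ∨ ¬(∃b K(b)) ∨ (∀b K(b))
Push ¬ through the quantifiers and connectives to reach negation normal form:
  (∀g M(g)) ∨ (∀b ¬K(b)) ∨ (∀b K(b))
Rename bound variables to avoid capture: b↦v.
  (∀g M(g)) ∨ (∀b ¬K(b)) ∨ (∀v K(v))
Extract every quantifier outward, since the variables are now distinct and don't occur free across branches:
  ∀g ∀b ∀v (M(g) ∨ ¬K(b) ∨ K(v))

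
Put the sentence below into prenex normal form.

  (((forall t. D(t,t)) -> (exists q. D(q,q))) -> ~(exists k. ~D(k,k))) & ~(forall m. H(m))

forall t. forall q. forall k. exists m. ((D(t,t) & ~D(q,q) | D(k,k)) & ~H(m))

Rewrite implications/biconditionals: A → B as ¬A ∨ B.
  (~(~(forall t. D(t,t)) | (exists q. D(q,q))) | ~(exists k. ~D(k,k))) & ~(forall m. H(m))
Drive negations inward (¬∀x A ≡ ∃x ¬A, ¬∃x A ≡ ∀x ¬A, De Morgan for ∧/∨):
  ((forall t. D(t,t)) & (forall q. ~D(q,q)) | (forall k. D(k,k))) & (exists m. ~H(m))
Extract every quantifier outward, since the variables are now distinct and don't occur free across branches:
  forall t. forall q. forall k. exists m. ((D(t,t) & ~D(q,q) | D(k,k)) & ~H(m))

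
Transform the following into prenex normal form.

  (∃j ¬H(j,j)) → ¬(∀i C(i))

∀j ∃i (H(j,j) ∨ ¬C(i))

Rewrite implications/biconditionals: A → B as ¬A ∨ B.
  ¬(∃j ¬H(j,j)) ∨ ¬(∀i C(i))
Push ¬ through the quantifiers and connectives to reach negation normal form:
  (∀j H(j,j)) ∨ (∃i ¬C(i))
Extract every quantifier outward, since the variables are now distinct and don't occur free across branches:
  ∀j ∃i (H(j,j) ∨ ¬C(i))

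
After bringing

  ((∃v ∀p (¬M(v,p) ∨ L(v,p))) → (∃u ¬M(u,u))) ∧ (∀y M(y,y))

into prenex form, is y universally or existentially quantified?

universal

First replace A → B with ¬A ∨ B.
  (¬(∃v ∀p (¬M(v,p) ∨ L(v,p))) ∨ (∃u ¬M(u,u))) ∧ (∀y M(y,y))
Move each ¬ inward, flipping quantifiers it crosses:
  ((∀v ∃p (M(v,p) ∧ ¬L(v,p))) ∨ (∃u ¬M(u,u))) ∧ (∀y M(y,y))
All bound variables are already distinct, so no renaming is needed.
Pull the quantifiers to the front (each side's bound variable is not free in the other side):
  ∀v ∃p ∃u ∀y ((M(v,p) ∧ ¬L(v,p) ∨ ¬M(u,u)) ∧ M(y,y))
The quantifier ∀y sits under an even number of negations (counting the antecedent side of each →), so it remains universal.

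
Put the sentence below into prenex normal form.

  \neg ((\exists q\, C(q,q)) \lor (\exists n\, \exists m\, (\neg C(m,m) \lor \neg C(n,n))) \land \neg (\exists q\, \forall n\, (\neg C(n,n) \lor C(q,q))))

\forall q\, \forall n\, \forall m\, \exists z1\, \forall u\, (\neg C(q,q) \land (C(m,m) \land C(n,n) \lor \neg C(u,u) \lor C(z1,z1)))

Drive negations inward (¬∀x A ≡ ∃x ¬A, ¬∃x A ≡ ∀x ¬A, De Morgan for ∧/∨):
  (\forall q\, \neg C(q,q)) \land ((\forall n\, \forall m\, (C(m,m) \land C(n,n))) \lor (\exists q\, \forall n\, (\neg C(n,n) \lor C(q,q))))
Rename bound variables to avoid capture: q↦z1, n↦u.
  (\forall q\, \neg C(q,q)) \land ((\forall n\, \forall m\, (C(m,m) \land C(n,n))) \lor (\exists z1\, \forall u\, (\neg C(u,u) \lor C(z1,z1))))
Finally move all quantifiers to the prefix:
  \forall q\, \forall n\, \forall m\, \exists z1\, \forall u\, (\neg C(q,q) \land (C(m,m) \land C(n,n) \lor \neg C(u,u) \lor C(z1,z1)))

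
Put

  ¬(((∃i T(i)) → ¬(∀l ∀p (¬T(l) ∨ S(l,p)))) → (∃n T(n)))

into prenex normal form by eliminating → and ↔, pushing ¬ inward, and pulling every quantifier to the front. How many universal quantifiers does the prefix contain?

2

First replace A → B with ¬A ∨ B.
  ¬(¬(¬(∃i T(i)) ∨ ¬(∀l ∀p (¬T(l) ∨ S(l,p)))) ∨ (∃n T(n)))
Push ¬ through the quantifiers and connectives to reach negation normal form:
  ((∀i ¬T(i)) ∨ (∃l ∃p (T(l) ∧ ¬S(l,p)))) ∧ (∀n ¬T(n))
All bound variables are already distinct, so no renaming is needed.
Finally move all quantifiers to the prefix:
  ∀i ∃l ∃p ∀n ((¬T(i) ∨ T(l) ∧ ¬S(l,p)) ∧ ¬T(n))
The prefix is ∀i ∃l ∃p ∀n: 2 universal, 2 existential.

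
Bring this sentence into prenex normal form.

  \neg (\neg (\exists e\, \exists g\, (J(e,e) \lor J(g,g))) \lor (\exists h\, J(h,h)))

\exists e\, \exists g\, \forall h\, ((J(e,e) \lor J(g,g)) \land \neg J(h,h))

Push ¬ through the quantifiers and connectives to reach negation normal form:
  (\exists e\, \exists g\, (J(e,e) \lor J(g,g))) \land (\forall h\, \neg J(h,h))
Pull the quantifiers to the front (each side's bound variable is not free in the other side):
  \exists e\, \exists g\, \forall h\, ((J(e,e) \lor J(g,g)) \land \neg J(h,h))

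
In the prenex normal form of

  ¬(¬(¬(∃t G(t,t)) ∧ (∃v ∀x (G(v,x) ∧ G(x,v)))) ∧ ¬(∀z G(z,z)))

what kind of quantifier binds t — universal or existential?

Drive negations inward (¬∀x A ≡ ∃x ¬A, ¬∃x A ≡ ∀x ¬A, De Morgan for ∧/∨):
  (∀t ¬G(t,t)) ∧ (∃v ∀x (G(v,x) ∧ G(x,v))) ∨ (∀z G(z,z))
Extract every quantifier outward, since the variables are now distinct and don't occur free across branches:
  ∀t ∃v ∀x ∀z (¬G(t,t) ∧ G(v,x) ∧ G(x,v) ∨ G(z,z))
The quantifier ∃t sits under an odd number of negations, so it flips to ∀t.

universal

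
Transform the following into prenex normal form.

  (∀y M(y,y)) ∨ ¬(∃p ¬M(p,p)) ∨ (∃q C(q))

∀y ∀p ∃q (M(y,y) ∨ M(p,p) ∨ C(q))

Drive negations inward (¬∀x A ≡ ∃x ¬A, ¬∃x A ≡ ∀x ¬A, De Morgan for ∧/∨):
  (∀y M(y,y)) ∨ (∀p M(p,p)) ∨ (∃q C(q))
All bound variables are already distinct, so no renaming is needed.
Extract every quantifier outward, since the variables are now distinct and don't occur free across branches:
  ∀y ∀p ∃q (M(y,y) ∨ M(p,p) ∨ C(q))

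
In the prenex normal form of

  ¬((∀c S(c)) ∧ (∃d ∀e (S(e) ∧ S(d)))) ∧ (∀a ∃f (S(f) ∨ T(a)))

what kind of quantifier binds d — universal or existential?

Drive negations inward (¬∀x A ≡ ∃x ¬A, ¬∃x A ≡ ∀x ¬A, De Morgan for ∧/∨):
  ((∃c ¬S(c)) ∨ (∀d ∃e (¬S(e) ∨ ¬S(d)))) ∧ (∀a ∃f (S(f) ∨ T(a)))
All bound variables are already distinct, so no renaming is needed.
Pull the quantifiers to the front (each side's bound variable is not free in the other side):
  ∃c ∀d ∃e ∀a ∃f ((¬S(c) ∨ ¬S(e) ∨ ¬S(d)) ∧ (S(f) ∨ T(a)))
The quantifier ∃d sits under an odd number of negations, so it flips to ∀d.

universal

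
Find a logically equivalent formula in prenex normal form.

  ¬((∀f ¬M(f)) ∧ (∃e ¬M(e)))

Drive negations inward (¬∀x A ≡ ∃x ¬A, ¬∃x A ≡ ∀x ¬A, De Morgan for ∧/∨):
  (∃f M(f)) ∨ (∀e M(e))
All bound variables are already distinct, so no renaming is needed.
Finally move all quantifiers to the prefix:
  ∃f ∀e (M(f) ∨ M(e))

∃f ∀e (M(f) ∨ M(e))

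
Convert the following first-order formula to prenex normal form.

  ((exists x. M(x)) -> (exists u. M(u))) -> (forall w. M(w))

Eliminate → and ↔ using ¬ and ∨.
  ~(~(exists x. M(x)) | (exists u. M(u))) | (forall w. M(w))
Move each ¬ inward, flipping quantifiers it crosses:
  (exists x. M(x)) & (forall u. ~M(u)) | (forall w. M(w))
All bound variables are already distinct, so no renaming is needed.
Finally move all quantifiers to the prefix:
  exists x. forall u. forall w. (M(x) & ~M(u) | M(w))

exists x. forall u. forall w. (M(x) & ~M(u) | M(w))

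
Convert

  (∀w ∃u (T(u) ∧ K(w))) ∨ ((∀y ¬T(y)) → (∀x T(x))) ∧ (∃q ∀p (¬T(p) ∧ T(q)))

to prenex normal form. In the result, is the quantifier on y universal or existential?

Rewrite implications/biconditionals: A → B as ¬A ∨ B.
  (∀w ∃u (T(u) ∧ K(w))) ∨ (¬(∀y ¬T(y)) ∨ (∀x T(x))) ∧ (∃q ∀p (¬T(p) ∧ T(q)))
Drive negations inward (¬∀x A ≡ ∃x ¬A, ¬∃x A ≡ ∀x ¬A, De Morgan for ∧/∨):
  (∀w ∃u (T(u) ∧ K(w))) ∨ ((∃y T(y)) ∨ (∀x T(x))) ∧ (∃q ∀p (¬T(p) ∧ T(q)))
All bound variables are already distinct, so no renaming is needed.
Extract every quantifier outward, since the variables are now distinct and don't occur free across branches:
  ∀w ∃u ∃y ∀x ∃q ∀p (T(u) ∧ K(w) ∨ (T(y) ∨ T(x)) ∧ ¬T(p) ∧ T(q))
The quantifier ∀y sits under an odd number of negations (counting the antecedent side of each →), so it flips to ∃y.

existential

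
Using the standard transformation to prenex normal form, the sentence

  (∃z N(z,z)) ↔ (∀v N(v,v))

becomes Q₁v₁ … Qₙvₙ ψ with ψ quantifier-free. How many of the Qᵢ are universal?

Eliminate → and ↔ using ¬ and ∨; A ↔ B as (¬A ∨ B) ∧ (¬B ∨ A).
  (¬(∃z N(z,z)) ∨ (∀v N(v,v))) ∧ (¬(∀v N(v,v)) ∨ (∃z N(z,z)))
Push ¬ through the quantifiers and connectives to reach negation normal form:
  ((∀z ¬N(z,z)) ∨ (∀v N(v,v))) ∧ ((∃v ¬N(v,v)) ∨ (∃z N(z,z)))
Standardize variables apart so no two quantifiers bind the same name: v↦b, z↦x1.
  ((∀z ¬N(z,z)) ∨ (∀v N(v,v))) ∧ ((∃b ¬N(b,b)) ∨ (∃x1 N(x1,x1)))
Extract every quantifier outward, since the variables are now distinct and don't occur free across branches:
  ∀z ∀v ∃b ∃x1 ((¬N(z,z) ∨ N(v,v)) ∧ (¬N(b,b) ∨ N(x1,x1)))
The prefix is ∀z ∀v ∃b ∃x1: 2 universal, 2 existential.

2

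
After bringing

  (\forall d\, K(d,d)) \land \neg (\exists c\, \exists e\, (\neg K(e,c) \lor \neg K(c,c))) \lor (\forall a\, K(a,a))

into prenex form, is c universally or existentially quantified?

universal

Push ¬ through the quantifiers and connectives to reach negation normal form:
  (\forall d\, K(d,d)) \land (\forall c\, \forall e\, (K(e,c) \land K(c,c))) \lor (\forall a\, K(a,a))
Finally move all quantifiers to the prefix:
  \forall d\, \forall c\, \forall e\, \forall a\, (K(d,d) \land K(e,c) \land K(c,c) \lor K(a,a))
The quantifier \exists c sits under an odd number of negations, so it flips to \forall c.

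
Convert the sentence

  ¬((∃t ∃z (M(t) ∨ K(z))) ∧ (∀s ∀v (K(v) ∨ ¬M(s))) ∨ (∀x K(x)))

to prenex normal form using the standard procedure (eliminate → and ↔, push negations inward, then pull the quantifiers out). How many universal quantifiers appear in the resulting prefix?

2

Drive negations inward (¬∀x A ≡ ∃x ¬A, ¬∃x A ≡ ∀x ¬A, De Morgan for ∧/∨):
  ((∀t ∀z (¬M(t) ∧ ¬K(z))) ∨ (∃s ∃v (¬K(v) ∧ M(s)))) ∧ (∃x ¬K(x))
Finally move all quantifiers to the prefix:
  ∀t ∀z ∃s ∃v ∃x ((¬M(t) ∧ ¬K(z) ∨ ¬K(v) ∧ M(s)) ∧ ¬K(x))
The prefix is ∀t ∀z ∃s ∃v ∃x: 2 universal, 3 existential.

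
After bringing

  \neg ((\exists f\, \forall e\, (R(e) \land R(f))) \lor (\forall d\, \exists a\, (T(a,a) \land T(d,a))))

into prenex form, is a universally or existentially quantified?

Push ¬ through the quantifiers and connectives to reach negation normal form:
  (\forall f\, \exists e\, (\neg R(e) \lor \neg R(f))) \land (\exists d\, \forall a\, (\neg T(a,a) \lor \neg T(d,a)))
Finally move all quantifiers to the prefix:
  \forall f\, \exists e\, \exists d\, \forall a\, ((\neg R(e) \lor \neg R(f)) \land (\neg T(a,a) \lor \neg T(d,a)))
The quantifier \exists a sits under an odd number of negations, so it flips to \forall a.

universal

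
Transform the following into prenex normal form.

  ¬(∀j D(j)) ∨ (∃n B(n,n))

Push ¬ through the quantifiers and connectives to reach negation normal form:
  (∃j ¬D(j)) ∨ (∃n B(n,n))
All bound variables are already distinct, so no renaming is needed.
Finally move all quantifiers to the prefix:
  ∃j ∃n (¬D(j) ∨ B(n,n))

∃j ∃n (¬D(j) ∨ B(n,n))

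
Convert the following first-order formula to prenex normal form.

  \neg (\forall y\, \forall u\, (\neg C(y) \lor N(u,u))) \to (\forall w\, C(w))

\forall y\, \forall u\, \forall w\, (\neg C(y) \lor N(u,u) \lor C(w))

First replace A → B with ¬A ∨ B.
  \neg \neg (\forall y\, \forall u\, (\neg C(y) \lor N(u,u))) \lor (\forall w\, C(w))
Drive negations inward (¬∀x A ≡ ∃x ¬A, ¬∃x A ≡ ∀x ¬A, De Morgan for ∧/∨):
  (\forall y\, \forall u\, (\neg C(y) \lor N(u,u))) \lor (\forall w\, C(w))
Finally move all quantifiers to the prefix:
  \forall y\, \forall u\, \forall w\, (\neg C(y) \lor N(u,u) \lor C(w))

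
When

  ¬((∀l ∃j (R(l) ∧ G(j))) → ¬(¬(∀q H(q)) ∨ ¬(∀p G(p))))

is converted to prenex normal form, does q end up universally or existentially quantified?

Eliminate → and ↔ using ¬ and ∨.
  ¬(¬(∀l ∃j (R(l) ∧ G(j))) ∨ ¬(¬(∀q H(q)) ∨ ¬(∀p G(p))))
Push ¬ through the quantifiers and connectives to reach negation normal form:
  (∀l ∃j (R(l) ∧ G(j))) ∧ ((∃q ¬H(q)) ∨ (∃p ¬G(p)))
Pull the quantifiers to the front (each side's bound variable is not free in the other side):
  ∀l ∃j ∃q ∃p (R(l) ∧ G(j) ∧ (¬H(q) ∨ ¬G(p)))
The quantifier ∀q sits under an odd number of negations (counting the antecedent side of each →), so it flips to ∃q.

existential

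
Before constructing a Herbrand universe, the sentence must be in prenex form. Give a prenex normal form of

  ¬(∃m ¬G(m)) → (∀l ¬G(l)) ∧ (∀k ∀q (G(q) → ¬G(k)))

Eliminate → and ↔ using ¬ and ∨.
  ¬¬(∃m ¬G(m)) ∨ (∀l ¬G(l)) ∧ (∀k ∀q (¬G(q) ∨ ¬G(k)))
Drive negations inward (¬∀x A ≡ ∃x ¬A, ¬∃x A ≡ ∀x ¬A, De Morgan for ∧/∨):
  (∃m ¬G(m)) ∨ (∀l ¬G(l)) ∧ (∀k ∀q (¬G(q) ∨ ¬G(k)))
Finally move all quantifiers to the prefix:
  ∃m ∀l ∀k ∀q (¬G(m) ∨ ¬G(l) ∧ (¬G(q) ∨ ¬G(k)))

∃m ∀l ∀k ∀q (¬G(m) ∨ ¬G(l) ∧ (¬G(q) ∨ ¬G(k)))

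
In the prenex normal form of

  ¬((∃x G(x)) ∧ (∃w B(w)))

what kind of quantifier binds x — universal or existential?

universal

Push ¬ through the quantifiers and connectives to reach negation normal form:
  (∀x ¬G(x)) ∨ (∀w ¬B(w))
All bound variables are already distinct, so no renaming is needed.
Pull the quantifiers to the front (each side's bound variable is not free in the other side):
  ∀x ∀w (¬G(x) ∨ ¬B(w))
The quantifier ∃x sits under an odd number of negations, so it flips to ∀x.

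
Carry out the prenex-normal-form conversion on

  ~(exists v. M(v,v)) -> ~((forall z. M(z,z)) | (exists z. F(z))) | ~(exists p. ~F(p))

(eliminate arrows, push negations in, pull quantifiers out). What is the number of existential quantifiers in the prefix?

First replace A → B with ¬A ∨ B.
  ~~(exists v. M(v,v)) | ~((forall z. M(z,z)) | (exists z. F(z))) | ~(exists p. ~F(p))
Move each ¬ inward, flipping quantifiers it crosses:
  (exists v. M(v,v)) | (exists z. ~M(z,z)) & (forall z. ~F(z)) | (forall p. F(p))
Standardize variables apart so no two quantifiers bind the same name: z↦y1.
  (exists v. M(v,v)) | (exists z. ~M(z,z)) & (forall y1. ~F(y1)) | (forall p. F(p))
Pull the quantifiers to the front (each side's bound variable is not free in the other side):
  exists v. exists z. forall y1. forall p. (M(v,v) | ~M(z,z) & ~F(y1) | F(p))
The prefix is exists v exists z forall y1 forall p: 2 universal, 2 existential.

2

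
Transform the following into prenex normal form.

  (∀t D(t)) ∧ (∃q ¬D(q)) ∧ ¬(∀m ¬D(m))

Move each ¬ inward, flipping quantifiers it crosses:
  (∀t D(t)) ∧ (∃q ¬D(q)) ∧ (∃m D(m))
All bound variables are already distinct, so no renaming is needed.
Finally move all quantifiers to the prefix:
  ∀t ∃q ∃m (D(t) ∧ ¬D(q) ∧ D(m))

∀t ∃q ∃m (D(t) ∧ ¬D(q) ∧ D(m))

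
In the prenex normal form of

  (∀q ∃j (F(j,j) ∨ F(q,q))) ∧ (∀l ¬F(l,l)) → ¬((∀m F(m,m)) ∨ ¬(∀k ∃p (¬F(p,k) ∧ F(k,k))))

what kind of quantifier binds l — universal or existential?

Rewrite implications/biconditionals: A → B as ¬A ∨ B.
  ¬((∀q ∃j (F(j,j) ∨ F(q,q))) ∧ (∀l ¬F(l,l))) ∨ ¬((∀m F(m,m)) ∨ ¬(∀k ∃p (¬F(p,k) ∧ F(k,k))))
Move each ¬ inward, flipping quantifiers it crosses:
  (∃q ∀j (¬F(j,j) ∧ ¬F(q,q))) ∨ (∃l F(l,l)) ∨ (∃m ¬F(m,m)) ∧ (∀k ∃p (¬F(p,k) ∧ F(k,k)))
Pull the quantifiers to the front (each side's bound variable is not free in the other side):
  ∃q ∀j ∃l ∃m ∀k ∃p (¬F(j,j) ∧ ¬F(q,q) ∨ F(l,l) ∨ ¬F(m,m) ∧ ¬F(p,k) ∧ F(k,k))
The quantifier ∀l sits under an odd number of negations (counting the antecedent side of each →), so it flips to ∃l.

existential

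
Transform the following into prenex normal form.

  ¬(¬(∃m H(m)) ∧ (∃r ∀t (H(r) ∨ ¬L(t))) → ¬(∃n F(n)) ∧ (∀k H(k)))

Eliminate → and ↔ using ¬ and ∨.
  ¬(¬(¬(∃m H(m)) ∧ (∃r ∀t (H(r) ∨ ¬L(t)))) ∨ ¬(∃n F(n)) ∧ (∀k H(k)))
Drive negations inward (¬∀x A ≡ ∃x ¬A, ¬∃x A ≡ ∀x ¬A, De Morgan for ∧/∨):
  (∀m ¬H(m)) ∧ (∃r ∀t (H(r) ∨ ¬L(t))) ∧ ((∃n F(n)) ∨ (∃k ¬H(k)))
Finally move all quantifiers to the prefix:
  ∀m ∃r ∀t ∃n ∃k (¬H(m) ∧ (H(r) ∨ ¬L(t)) ∧ (F(n) ∨ ¬H(k)))

∀m ∃r ∀t ∃n ∃k (¬H(m) ∧ (H(r) ∨ ¬L(t)) ∧ (F(n) ∨ ¬H(k)))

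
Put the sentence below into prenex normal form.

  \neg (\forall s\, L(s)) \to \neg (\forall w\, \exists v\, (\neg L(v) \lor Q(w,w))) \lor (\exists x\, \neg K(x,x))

\forall s\, \exists w\, \forall v\, \exists x\, (L(s) \lor L(v) \land \neg Q(w,w) \lor \neg K(x,x))

Eliminate → and ↔ using ¬ and ∨.
  \neg \neg (\forall s\, L(s)) \lor \neg (\forall w\, \exists v\, (\neg L(v) \lor Q(w,w))) \lor (\exists x\, \neg K(x,x))
Move each ¬ inward, flipping quantifiers it crosses:
  (\forall s\, L(s)) \lor (\exists w\, \forall v\, (L(v) \land \neg Q(w,w))) \lor (\exists x\, \neg K(x,x))
All bound variables are already distinct, so no renaming is needed.
Extract every quantifier outward, since the variables are now distinct and don't occur free across branches:
  \forall s\, \exists w\, \forall v\, \exists x\, (L(s) \lor L(v) \land \neg Q(w,w) \lor \neg K(x,x))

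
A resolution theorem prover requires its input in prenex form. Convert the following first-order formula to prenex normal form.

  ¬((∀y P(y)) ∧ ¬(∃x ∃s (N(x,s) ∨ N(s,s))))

Push ¬ through the quantifiers and connectives to reach negation normal form:
  (∃y ¬P(y)) ∨ (∃x ∃s (N(x,s) ∨ N(s,s)))
All bound variables are already distinct, so no renaming is needed.
Extract every quantifier outward, since the variables are now distinct and don't occur free across branches:
  ∃y ∃x ∃s (¬P(y) ∨ N(x,s) ∨ N(s,s))

∃y ∃x ∃s (¬P(y) ∨ N(x,s) ∨ N(s,s))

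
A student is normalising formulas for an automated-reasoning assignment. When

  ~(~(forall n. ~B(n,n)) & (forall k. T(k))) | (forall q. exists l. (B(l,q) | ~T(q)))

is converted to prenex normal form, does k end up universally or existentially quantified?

Push ¬ through the quantifiers and connectives to reach negation normal form:
  (forall n. ~B(n,n)) | (exists k. ~T(k)) | (forall q. exists l. (B(l,q) | ~T(q)))
All bound variables are already distinct, so no renaming is needed.
Pull the quantifiers to the front (each side's bound variable is not free in the other side):
  forall n. exists k. forall q. exists l. (~B(n,n) | ~T(k) | B(l,q) | ~T(q))
The quantifier forall k sits under an odd number of negations, so it flips to exists k.

existential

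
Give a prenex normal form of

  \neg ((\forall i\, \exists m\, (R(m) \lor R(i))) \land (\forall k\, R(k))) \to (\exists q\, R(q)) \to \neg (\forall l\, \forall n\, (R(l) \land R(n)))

Rewrite implications/biconditionals: A → B as ¬A ∨ B.
  \neg \neg ((\forall i\, \exists m\, (R(m) \lor R(i))) \land (\forall k\, R(k))) \lor \neg (\exists q\, R(q)) \lor \neg (\forall l\, \forall n\, (R(l) \land R(n)))
Push ¬ through the quantifiers and connectives to reach negation normal form:
  (\forall i\, \exists m\, (R(m) \lor R(i))) \land (\forall k\, R(k)) \lor (\forall q\, \neg R(q)) \lor (\exists l\, \exists n\, (\neg R(l) \lor \neg R(n)))
All bound variables are already distinct, so no renaming is needed.
Extract every quantifier outward, since the variables are now distinct and don't occur free across branches:
  \forall i\, \exists m\, \forall k\, \forall q\, \exists l\, \exists n\, ((R(m) \lor R(i)) \land R(k) \lor \neg R(q) \lor \neg R(l) \lor \neg R(n))

\forall i\, \exists m\, \forall k\, \forall q\, \exists l\, \exists n\, ((R(m) \lor R(i)) \land R(k) \lor \neg R(q) \lor \neg R(l) \lor \neg R(n))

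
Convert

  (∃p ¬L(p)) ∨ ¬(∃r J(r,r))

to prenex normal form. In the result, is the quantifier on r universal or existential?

universal

Drive negations inward (¬∀x A ≡ ∃x ¬A, ¬∃x A ≡ ∀x ¬A, De Morgan for ∧/∨):
  (∃p ¬L(p)) ∨ (∀r ¬J(r,r))
All bound variables are already distinct, so no renaming is needed.
Finally move all quantifiers to the prefix:
  ∃p ∀r (¬L(p) ∨ ¬J(r,r))
The quantifier ∃r sits under an odd number of negations, so it flips to ∀r.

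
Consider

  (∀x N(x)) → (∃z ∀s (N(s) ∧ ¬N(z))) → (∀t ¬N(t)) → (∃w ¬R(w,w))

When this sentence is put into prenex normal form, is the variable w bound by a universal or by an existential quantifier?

Rewrite implications/biconditionals: A → B as ¬A ∨ B.
  ¬(∀x N(x)) ∨ ¬(∃z ∀s (N(s) ∧ ¬N(z))) ∨ ¬(∀t ¬N(t)) ∨ (∃w ¬R(w,w))
Drive negations inward (¬∀x A ≡ ∃x ¬A, ¬∃x A ≡ ∀x ¬A, De Morgan for ∧/∨):
  (∃x ¬N(x)) ∨ (∀z ∃s (¬N(s) ∨ N(z))) ∨ (∃t N(t)) ∨ (∃w ¬R(w,w))
All bound variables are already distinct, so no renaming is needed.
Pull the quantifiers to the front (each side's bound variable is not free in the other side):
  ∃x ∀z ∃s ∃t ∃w (¬N(x) ∨ ¬N(s) ∨ N(z) ∨ N(t) ∨ ¬R(w,w))
The quantifier ∃w sits under an even number of negations (counting the antecedent side of each →), so it remains existential.

existential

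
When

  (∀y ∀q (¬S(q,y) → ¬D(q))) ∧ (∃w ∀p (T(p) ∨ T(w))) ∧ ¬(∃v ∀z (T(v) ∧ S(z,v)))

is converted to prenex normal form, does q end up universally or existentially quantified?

Rewrite implications/biconditionals: A → B as ¬A ∨ B.
  (∀y ∀q (¬¬S(q,y) ∨ ¬D(q))) ∧ (∃w ∀p (T(p) ∨ T(w))) ∧ ¬(∃v ∀z (T(v) ∧ S(z,v)))
Push ¬ through the quantifiers and connectives to reach negation normal form:
  (∀y ∀q (S(q,y) ∨ ¬D(q))) ∧ (∃w ∀p (T(p) ∨ T(w))) ∧ (∀v ∃z (¬T(v) ∨ ¬S(z,v)))
Finally move all quantifiers to the prefix:
  ∀y ∀q ∃w ∀p ∀v ∃z ((S(q,y) ∨ ¬D(q)) ∧ (T(p) ∨ T(w)) ∧ (¬T(v) ∨ ¬S(z,v)))
The quantifier ∀q sits under an even number of negations (counting the antecedent side of each →), so it remains universal.

universal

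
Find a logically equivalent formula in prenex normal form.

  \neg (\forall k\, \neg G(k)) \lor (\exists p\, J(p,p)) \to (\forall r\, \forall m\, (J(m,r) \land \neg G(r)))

First replace A → B with ¬A ∨ B.
  \neg (\neg (\forall k\, \neg G(k)) \lor (\exists p\, J(p,p))) \lor (\forall r\, \forall m\, (J(m,r) \land \neg G(r)))
Push ¬ through the quantifiers and connectives to reach negation normal form:
  (\forall k\, \neg G(k)) \land (\forall p\, \neg J(p,p)) \lor (\forall r\, \forall m\, (J(m,r) \land \neg G(r)))
Pull the quantifiers to the front (each side's bound variable is not free in the other side):
  \forall k\, \forall p\, \forall r\, \forall m\, (\neg G(k) \land \neg J(p,p) \lor J(m,r) \land \neg G(r))

\forall k\, \forall p\, \forall r\, \forall m\, (\neg G(k) \land \neg J(p,p) \lor J(m,r) \land \neg G(r))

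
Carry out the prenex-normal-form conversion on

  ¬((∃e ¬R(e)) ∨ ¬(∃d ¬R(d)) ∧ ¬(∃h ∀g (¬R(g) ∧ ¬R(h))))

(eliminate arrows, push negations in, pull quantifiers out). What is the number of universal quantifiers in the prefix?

Drive negations inward (¬∀x A ≡ ∃x ¬A, ¬∃x A ≡ ∀x ¬A, De Morgan for ∧/∨):
  (∀e R(e)) ∧ ((∃d ¬R(d)) ∨ (∃h ∀g (¬R(g) ∧ ¬R(h))))
Finally move all quantifiers to the prefix:
  ∀e ∃d ∃h ∀g (R(e) ∧ (¬R(d) ∨ ¬R(g) ∧ ¬R(h)))
The prefix is ∀e ∃d ∃h ∀g: 2 universal, 2 existential.

2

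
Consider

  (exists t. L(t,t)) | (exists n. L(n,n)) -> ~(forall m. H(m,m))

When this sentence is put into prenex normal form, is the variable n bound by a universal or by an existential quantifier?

Rewrite implications/biconditionals: A → B as ¬A ∨ B.
  ~((exists t. L(t,t)) | (exists n. L(n,n))) | ~(forall m. H(m,m))
Push ¬ through the quantifiers and connectives to reach negation normal form:
  (forall t. ~L(t,t)) & (forall n. ~L(n,n)) | (exists m. ~H(m,m))
Extract every quantifier outward, since the variables are now distinct and don't occur free across branches:
  forall t. forall n. exists m. (~L(t,t) & ~L(n,n) | ~H(m,m))
The quantifier exists n sits under an odd number of negations (counting the antecedent side of each →), so it flips to forall n.

universal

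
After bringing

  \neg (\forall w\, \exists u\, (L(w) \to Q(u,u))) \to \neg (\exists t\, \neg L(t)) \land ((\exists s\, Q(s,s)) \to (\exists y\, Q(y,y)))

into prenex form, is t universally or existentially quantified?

Rewrite implications/biconditionals: A → B as ¬A ∨ B.
  \neg \neg (\forall w\, \exists u\, (\neg L(w) \lor Q(u,u))) \lor \neg (\exists t\, \neg L(t)) \land (\neg (\exists s\, Q(s,s)) \lor (\exists y\, Q(y,y)))
Move each ¬ inward, flipping quantifiers it crosses:
  (\forall w\, \exists u\, (\neg L(w) \lor Q(u,u))) \lor (\forall t\, L(t)) \land ((\forall s\, \neg Q(s,s)) \lor (\exists y\, Q(y,y)))
Finally move all quantifiers to the prefix:
  \forall w\, \exists u\, \forall t\, \forall s\, \exists y\, (\neg L(w) \lor Q(u,u) \lor L(t) \land (\neg Q(s,s) \lor Q(y,y)))
The quantifier \exists t sits under an odd number of negations (counting the antecedent side of each →), so it flips to \forall t.

universal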